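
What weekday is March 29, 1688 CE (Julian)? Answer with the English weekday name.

Thursday

This is JDN 2337688 (8 April 1688 Gregorian).
2337688 ≡ 3 (mod 7); counting from Monday = 0 gives Thursday.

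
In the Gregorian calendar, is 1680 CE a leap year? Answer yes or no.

yes

1680 is divisible by 4 and not by 100, so it is a leap year.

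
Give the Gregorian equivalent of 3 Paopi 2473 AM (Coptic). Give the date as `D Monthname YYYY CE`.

19 October 2756 CE

Julian Day Number of the source date = 2727960.
Converting JDN 2727960 to the Gregorian calendar gives 19 October 2756 CE.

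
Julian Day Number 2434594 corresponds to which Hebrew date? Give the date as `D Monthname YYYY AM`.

23 Av 5713 AM

The Gregorian equivalent of JDN 2434594 is 4 August 1953.
In the Hebrew calendar that day is 23 Av 5713 AM.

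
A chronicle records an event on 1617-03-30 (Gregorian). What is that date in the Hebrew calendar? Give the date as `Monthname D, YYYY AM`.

Adar II 23, 5377 AM

Both dates share Julian Day Number 2311746; in the Hebrew calendar that is 23 Adar II 5377 AM.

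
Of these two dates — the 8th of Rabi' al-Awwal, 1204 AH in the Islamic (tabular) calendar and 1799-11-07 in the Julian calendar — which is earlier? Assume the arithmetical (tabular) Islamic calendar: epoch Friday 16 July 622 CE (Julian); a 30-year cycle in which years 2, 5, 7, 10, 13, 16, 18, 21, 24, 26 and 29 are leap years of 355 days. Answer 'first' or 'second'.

Converting both to JDN: 2374809 vs 2378453; the smaller is the first.

first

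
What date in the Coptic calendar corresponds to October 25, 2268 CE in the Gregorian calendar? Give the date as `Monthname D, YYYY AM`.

Both dates share Julian Day Number 2549728; in the Coptic calendar that is 13 Paopi 1985 AM.

Paopi 13, 1985 AM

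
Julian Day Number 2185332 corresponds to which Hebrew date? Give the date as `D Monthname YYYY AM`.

The proleptic Gregorian equivalent of JDN 2185332 is 18 February 1271.
In the Hebrew calendar that day is 29 Shevat 5031 AM.

29 Shevat 5031 AM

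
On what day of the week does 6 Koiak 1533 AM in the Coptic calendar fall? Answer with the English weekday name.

Saturday

In the Gregorian calendar this is 14 December 1816 (JDN 2384688).
JDN 2384688 mod 7 = 5, and JDN 0 was a Monday, so this is a Saturday.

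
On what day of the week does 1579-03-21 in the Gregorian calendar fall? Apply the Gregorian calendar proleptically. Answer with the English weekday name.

Wednesday

Since JDN mod 7 = 2 (0 = Monday), the day is Wednesday.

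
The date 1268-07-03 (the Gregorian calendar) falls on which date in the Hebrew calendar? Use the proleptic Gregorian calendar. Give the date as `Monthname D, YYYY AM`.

Tammuz 13, 5028 AM

Both dates share Julian Day Number 2184372; in the Hebrew calendar that is 13 Tammuz 5028 AM.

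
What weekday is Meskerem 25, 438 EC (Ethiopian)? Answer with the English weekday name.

In the proleptic Gregorian calendar this is 23 September 445 (JDN 1883859).
JDN 1883859 mod 7 = 5, and JDN 0 was a Monday, so this is a Saturday.

Saturday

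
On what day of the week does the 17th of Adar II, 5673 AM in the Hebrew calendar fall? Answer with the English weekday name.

Wednesday

This is JDN 2419853 (26 March 1913 Gregorian).
JDN 2419853 mod 7 = 2, and JDN 0 was a Monday, so this is a Wednesday.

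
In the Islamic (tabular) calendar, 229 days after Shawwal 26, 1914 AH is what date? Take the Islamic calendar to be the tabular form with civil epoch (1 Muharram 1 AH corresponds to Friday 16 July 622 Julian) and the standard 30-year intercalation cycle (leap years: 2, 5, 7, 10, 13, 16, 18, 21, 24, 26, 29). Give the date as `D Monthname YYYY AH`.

18 Jumada al-Thani 1915 AH

The starting date is JDN 2626634; 2626634 + 229 = 2626863.
JDN 2626863 corresponds to 18 Jumada al-Thani 1915 AH.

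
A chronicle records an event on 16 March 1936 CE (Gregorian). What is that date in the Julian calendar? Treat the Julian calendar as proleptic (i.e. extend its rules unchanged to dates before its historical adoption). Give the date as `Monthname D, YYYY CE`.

At this point the Julian calendar is 13 days behind the Gregorian.
16 March 1936 Gregorian − 13 days → 3 March 1936 Julian.

March 3, 1936 CE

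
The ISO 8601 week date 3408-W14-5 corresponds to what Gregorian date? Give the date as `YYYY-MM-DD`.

3408-04-08

ISO week 1 of 3408 is the week containing the first Thursday of 3408.
Week 14, day 5 (Friday) lands on 3408-04-08.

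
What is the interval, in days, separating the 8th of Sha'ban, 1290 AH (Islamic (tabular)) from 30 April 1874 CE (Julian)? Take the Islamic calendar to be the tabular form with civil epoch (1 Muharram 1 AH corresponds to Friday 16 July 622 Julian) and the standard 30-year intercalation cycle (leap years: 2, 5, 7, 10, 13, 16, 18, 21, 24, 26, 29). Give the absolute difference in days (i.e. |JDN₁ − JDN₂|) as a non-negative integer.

JDN of the first date = 2405433.
JDN of the second date = 2405656.
|2405656 − 2405433| = 223.

223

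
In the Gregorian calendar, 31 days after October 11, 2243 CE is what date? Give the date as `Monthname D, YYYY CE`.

November 11, 2243 CE

JDN of October 11, 2243 CE = 2540582.
2540582 + 31 = 2540613.
JDN 2540613 in the Gregorian calendar is November 11, 2243 CE.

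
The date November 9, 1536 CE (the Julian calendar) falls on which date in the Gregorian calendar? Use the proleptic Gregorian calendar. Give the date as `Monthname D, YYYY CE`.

November 19, 1536 CE

For dates in this range the Gregorian date is 10 days ahead of the Julian.
9 November 1536 Julian + 10 days → 19 November 1536 Gregorian.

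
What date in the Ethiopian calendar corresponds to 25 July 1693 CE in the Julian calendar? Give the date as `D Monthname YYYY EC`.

Both dates share Julian Day Number 2339632; in the Ethiopian calendar that is 1 Nehase 1685 EC.

1 Nehase 1685 EC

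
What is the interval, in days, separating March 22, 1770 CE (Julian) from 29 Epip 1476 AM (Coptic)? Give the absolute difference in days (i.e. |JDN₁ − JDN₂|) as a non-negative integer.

JDN of the first date = 2367631.
JDN of the second date = 2364102.
|2364102 − 2367631| = 3529.

3529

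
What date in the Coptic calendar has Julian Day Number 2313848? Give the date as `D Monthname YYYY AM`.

JDN 2313848 is 31 December 1622 in the Gregorian calendar.
In the Coptic calendar that day is 25 Koiak 1339 AM.

25 Koiak 1339 AM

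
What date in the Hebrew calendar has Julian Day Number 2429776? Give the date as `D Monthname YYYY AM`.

JDN 2429776 is 26 May 1940 in the Gregorian calendar.
In the Hebrew calendar that day is 18 Iyar 5700 AM.

18 Iyar 5700 AM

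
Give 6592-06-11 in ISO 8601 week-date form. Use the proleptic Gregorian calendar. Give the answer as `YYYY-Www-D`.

The weekday is Monday (ISO weekday 1).
That Monday belongs to ISO week 24 of ISO year 6592.

6592-W24-1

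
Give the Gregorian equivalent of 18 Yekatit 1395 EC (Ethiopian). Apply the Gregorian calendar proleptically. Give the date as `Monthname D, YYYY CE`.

February 21, 1403 CE

Both dates share Julian Day Number 2233546; in the Gregorian calendar that is 21 February 1403 CE.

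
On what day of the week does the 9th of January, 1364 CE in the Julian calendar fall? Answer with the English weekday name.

Tuesday

Equivalently 17 January 1364 Gregorian, JDN 2219267.
2219267 ≡ 1 (mod 7); counting from Monday = 0 gives Tuesday.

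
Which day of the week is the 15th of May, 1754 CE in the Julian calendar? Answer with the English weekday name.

Sunday

Equivalently 26 May 1754 Gregorian, JDN 2361841.
Since JDN mod 7 = 6 (0 = Monday), the day is Sunday.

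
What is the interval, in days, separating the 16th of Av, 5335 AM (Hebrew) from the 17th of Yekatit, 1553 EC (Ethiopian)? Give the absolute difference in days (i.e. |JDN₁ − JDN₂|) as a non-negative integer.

5275

JDN of the first date = 2296530.
JDN of the second date = 2291255.
|2291255 − 2296530| = 5275.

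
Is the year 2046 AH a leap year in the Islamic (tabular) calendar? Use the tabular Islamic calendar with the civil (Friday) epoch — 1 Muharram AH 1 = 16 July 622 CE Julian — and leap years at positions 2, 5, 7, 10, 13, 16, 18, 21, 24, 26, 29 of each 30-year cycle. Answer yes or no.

no

Year 2046 AH is year 6 of its 30-year cycle; leap positions are 2, 5, 7, 10, 13, 16, 18, 21, 24, 26, 29, so it is a common year (354 days).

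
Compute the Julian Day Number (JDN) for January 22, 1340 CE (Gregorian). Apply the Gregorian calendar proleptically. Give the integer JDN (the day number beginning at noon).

JDN 2400001 is 17 November 1858 CE (Gregorian), MJD 0; the target day is −189495 days from there, so JDN = 2210506.

2210506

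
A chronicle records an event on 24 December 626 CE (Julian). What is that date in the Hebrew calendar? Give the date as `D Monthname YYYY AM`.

29 Tevet 4387 AM

Both dates share Julian Day Number 1950062; in the Hebrew calendar that is 29 Tevet 4387 AM.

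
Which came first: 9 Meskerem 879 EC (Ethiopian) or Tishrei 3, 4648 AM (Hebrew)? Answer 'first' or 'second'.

first

Converting both to JDN: 2044918 vs 2045300; the smaller is the first.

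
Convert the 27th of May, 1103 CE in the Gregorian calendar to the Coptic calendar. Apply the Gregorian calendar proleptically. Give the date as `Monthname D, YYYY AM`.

Pashons 25, 819 AM

Both dates share Julian Day Number 2124068; in the Coptic calendar that is 25 Pashons 819 AM.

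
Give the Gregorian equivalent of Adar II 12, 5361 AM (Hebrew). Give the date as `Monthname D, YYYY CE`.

March 16, 1601 CE

Julian Day Number of the source date = 2305888.
Converting JDN 2305888 to the Gregorian calendar gives 16 March 1601 CE.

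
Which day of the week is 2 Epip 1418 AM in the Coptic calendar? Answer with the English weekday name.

Friday

This is JDN 2342890 (7 July 1702 Gregorian).
JDN 2342890 mod 7 = 4, and JDN 0 was a Monday, so this is a Friday.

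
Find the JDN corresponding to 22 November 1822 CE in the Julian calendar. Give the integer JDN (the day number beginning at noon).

2386869

Equivalently 4 December 1822 (Gregorian).
JDN 2400001 is 17 November 1858 CE (Gregorian), MJD 0; the target day is −13132 days from there, so JDN = 2386869.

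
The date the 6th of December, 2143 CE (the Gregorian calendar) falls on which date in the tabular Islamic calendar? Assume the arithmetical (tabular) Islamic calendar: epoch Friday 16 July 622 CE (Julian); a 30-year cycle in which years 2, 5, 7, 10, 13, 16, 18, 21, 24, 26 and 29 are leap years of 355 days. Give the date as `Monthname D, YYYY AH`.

Muharram 28, 1569 AH

Both dates share Julian Day Number 2504114; in the tabular Islamic calendar that is 28 Muharram 1569 AH.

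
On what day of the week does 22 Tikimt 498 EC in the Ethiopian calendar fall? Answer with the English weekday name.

Equivalently 21 October 505 Gregorian, JDN 1905801.
1905801 ≡ 2 (mod 7); counting from Monday = 0 gives Wednesday.

Wednesday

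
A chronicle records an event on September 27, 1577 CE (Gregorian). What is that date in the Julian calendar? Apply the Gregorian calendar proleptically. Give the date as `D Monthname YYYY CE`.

For dates in this range the Gregorian date is 10 days ahead of the Julian.
27 September 1577 Gregorian − 10 days → 17 September 1577 Julian.

17 September 1577 CE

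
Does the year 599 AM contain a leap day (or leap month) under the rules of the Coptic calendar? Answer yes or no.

599 mod 4 = 3; in the Coptic calendar a year is leap when year mod 4 = 3, so it is a leap year.

yes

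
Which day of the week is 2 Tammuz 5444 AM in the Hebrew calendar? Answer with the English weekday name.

Equivalently 14 June 1684 Gregorian, JDN 2336294.
Since JDN mod 7 = 2 (0 = Monday), the day is Wednesday.

Wednesday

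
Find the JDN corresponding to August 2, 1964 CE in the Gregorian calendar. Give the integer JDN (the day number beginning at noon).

JDN 2451545 is 1 January 2000 CE (Gregorian); the target day is −12935 days from there, so JDN = 2438610.

2438610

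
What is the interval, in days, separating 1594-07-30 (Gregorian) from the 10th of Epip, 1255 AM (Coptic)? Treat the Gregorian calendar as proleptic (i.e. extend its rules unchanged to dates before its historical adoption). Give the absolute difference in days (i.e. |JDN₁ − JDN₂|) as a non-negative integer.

JDN of the first date = 2303467.
JDN of the second date = 2283362.
|2283362 − 2303467| = 20105.

20105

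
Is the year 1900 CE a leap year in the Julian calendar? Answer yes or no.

1900 mod 4 = 0, so it is a leap year in the Julian calendar.

yes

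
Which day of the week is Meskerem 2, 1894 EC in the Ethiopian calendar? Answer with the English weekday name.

Equivalently 12 September 1901 Gregorian, JDN 2415640.
JDN 2415640 mod 7 = 3, and JDN 0 was a Monday, so this is a Thursday.

Thursday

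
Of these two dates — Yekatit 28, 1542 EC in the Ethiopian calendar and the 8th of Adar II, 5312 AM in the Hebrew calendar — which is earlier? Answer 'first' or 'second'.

first

The two dates have Julian Day Numbers 2287248 and 2287989 respectively.
Since 2287248 < 2287989, the first date comes first.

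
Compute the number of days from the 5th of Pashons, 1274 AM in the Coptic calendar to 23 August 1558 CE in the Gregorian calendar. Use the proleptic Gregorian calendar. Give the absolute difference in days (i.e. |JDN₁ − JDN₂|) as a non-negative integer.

105

JDN of the first date = 2290237.
JDN of the second date = 2290342.
|2290342 − 2290237| = 105.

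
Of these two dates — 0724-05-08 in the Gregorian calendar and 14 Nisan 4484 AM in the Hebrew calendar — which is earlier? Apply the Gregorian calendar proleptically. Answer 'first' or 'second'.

second

The two dates have Julian Day Numbers 1985623 and 1985601 respectively.
Since 1985601 < 1985623, the second date comes first.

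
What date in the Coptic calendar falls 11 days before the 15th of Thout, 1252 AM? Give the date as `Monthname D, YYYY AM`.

Counting 11 days back from JDN 2281972 reaches JDN 2281961, which is Thout 4, 1252 AM.

Thout 4, 1252 AM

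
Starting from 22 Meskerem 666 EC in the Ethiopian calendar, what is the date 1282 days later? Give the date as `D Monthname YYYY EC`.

28 Megabit 669 EC

JDN of 22 Meskerem 666 EC = 1967133.
1967133 + 1282 = 1968415.
JDN 1968415 in the Ethiopian calendar is 28 Megabit 669 EC.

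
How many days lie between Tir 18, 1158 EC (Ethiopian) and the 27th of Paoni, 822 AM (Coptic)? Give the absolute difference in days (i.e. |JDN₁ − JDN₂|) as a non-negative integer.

JDN of the first date = 2146952.
JDN of the second date = 2125196.
|2125196 − 2146952| = 21756.

21756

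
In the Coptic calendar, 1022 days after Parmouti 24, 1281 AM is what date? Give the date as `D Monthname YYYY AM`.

Counting 1022 days forward from JDN 2292783 reaches JDN 2293805, which is 10 Meshir 1284 AM.

10 Meshir 1284 AM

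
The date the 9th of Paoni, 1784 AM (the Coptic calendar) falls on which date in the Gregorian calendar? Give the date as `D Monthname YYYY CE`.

16 June 2068 CE

Both dates share Julian Day Number 2476549; in the Gregorian calendar that is 16 June 2068 CE.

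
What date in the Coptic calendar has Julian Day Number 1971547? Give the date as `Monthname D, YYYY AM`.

JDN 1971547 is 23 October 685 in the proleptic Gregorian calendar.
In the Coptic calendar that day is Paopi 23, 402 AM.

Paopi 23, 402 AM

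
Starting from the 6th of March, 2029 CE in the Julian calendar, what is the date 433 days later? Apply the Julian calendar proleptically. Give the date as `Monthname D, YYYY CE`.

Counting 433 days forward from JDN 2462215 reaches JDN 2462648, which is May 13, 2030 CE.

May 13, 2030 CE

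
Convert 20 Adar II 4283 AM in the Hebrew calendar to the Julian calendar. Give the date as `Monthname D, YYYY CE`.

The source date corresponds to 25 March 523 in the proleptic Gregorian calendar (JDN 1912165).
That day falls on 23 March 523 CE in the Julian calendar.

March 23, 523 CE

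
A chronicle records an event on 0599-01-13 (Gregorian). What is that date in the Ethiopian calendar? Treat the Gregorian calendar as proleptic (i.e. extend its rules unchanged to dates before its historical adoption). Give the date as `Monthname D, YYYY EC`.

Julian Day Number of the source date = 1939853.
Converting JDN 1939853 to the Ethiopian calendar gives 16 Tir 591 EC.

Tir 16, 591 EC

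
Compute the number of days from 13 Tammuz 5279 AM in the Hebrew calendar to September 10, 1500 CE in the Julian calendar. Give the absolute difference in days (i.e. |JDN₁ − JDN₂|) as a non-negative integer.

6849

First date → JDN 2276035; second date → JDN 2269186.
The interval is |2276035 − 2269186| = 6849 days.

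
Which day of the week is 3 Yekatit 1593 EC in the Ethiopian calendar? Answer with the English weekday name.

This is JDN 2305851 (7 February 1601 Gregorian).
Since JDN mod 7 = 2 (0 = Monday), the day is Wednesday.

Wednesday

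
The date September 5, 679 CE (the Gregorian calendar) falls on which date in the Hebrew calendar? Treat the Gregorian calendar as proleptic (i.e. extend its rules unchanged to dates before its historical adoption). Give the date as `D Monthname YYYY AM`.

20 Elul 4439 AM

Both dates share Julian Day Number 1969307; in the Hebrew calendar that is 20 Elul 4439 AM.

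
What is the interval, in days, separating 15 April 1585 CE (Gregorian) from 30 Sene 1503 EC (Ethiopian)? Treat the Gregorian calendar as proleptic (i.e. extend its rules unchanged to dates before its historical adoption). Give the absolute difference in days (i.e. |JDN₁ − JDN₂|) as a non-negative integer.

JDN of the first date = 2300074.
JDN of the second date = 2273125.
|2273125 − 2300074| = 26949.

26949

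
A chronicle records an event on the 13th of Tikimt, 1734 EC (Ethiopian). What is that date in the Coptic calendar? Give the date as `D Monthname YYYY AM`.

Both dates share Julian Day Number 2357241; in the Coptic calendar that is 13 Paopi 1458 AM.

13 Paopi 1458 AM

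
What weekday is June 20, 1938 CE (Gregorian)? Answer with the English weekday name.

Since JDN mod 7 = 0 (0 = Monday), the day is Monday.

Monday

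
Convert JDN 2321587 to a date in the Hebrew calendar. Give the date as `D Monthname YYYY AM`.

JDN 2321587 is 9 March 1644 in the Gregorian calendar.
In the Hebrew calendar that day is 1 Adar II 5404 AM.

1 Adar II 5404 AM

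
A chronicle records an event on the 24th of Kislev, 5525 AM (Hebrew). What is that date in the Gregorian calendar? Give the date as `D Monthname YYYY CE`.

18 December 1764 CE

Julian Day Number of the source date = 2365700.
Converting JDN 2365700 to the Gregorian calendar gives 18 December 1764 CE.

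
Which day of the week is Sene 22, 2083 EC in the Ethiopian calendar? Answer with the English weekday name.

Friday

This is JDN 2484962 (29 June 2091 Gregorian).
JDN 2484962 mod 7 = 4, and JDN 0 was a Monday, so this is a Friday.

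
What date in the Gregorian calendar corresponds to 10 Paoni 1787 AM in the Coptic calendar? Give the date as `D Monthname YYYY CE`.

Both dates share Julian Day Number 2477645; in the Gregorian calendar that is 17 June 2071 CE.

17 June 2071 CE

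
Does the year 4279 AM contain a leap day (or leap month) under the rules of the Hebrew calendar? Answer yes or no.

no

Hebrew year 4279 is year 4 of its 19-year Metonic cycle; leap years are at positions 3, 6, 8, 11, 14, 17, 19, so it is a common year (12 months).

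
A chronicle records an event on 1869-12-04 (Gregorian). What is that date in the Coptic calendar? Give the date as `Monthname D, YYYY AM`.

Hathor 26, 1586 AM

Both dates share Julian Day Number 2404036; in the Coptic calendar that is 26 Hathor 1586 AM.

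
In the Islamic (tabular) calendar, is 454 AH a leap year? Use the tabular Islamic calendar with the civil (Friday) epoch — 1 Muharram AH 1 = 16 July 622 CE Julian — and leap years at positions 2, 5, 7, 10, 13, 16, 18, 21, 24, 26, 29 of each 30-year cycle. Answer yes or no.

no

Year 454 AH is year 4 of its 30-year cycle; leap positions are 2, 5, 7, 10, 13, 16, 18, 21, 24, 26, 29, so it is a common year (354 days).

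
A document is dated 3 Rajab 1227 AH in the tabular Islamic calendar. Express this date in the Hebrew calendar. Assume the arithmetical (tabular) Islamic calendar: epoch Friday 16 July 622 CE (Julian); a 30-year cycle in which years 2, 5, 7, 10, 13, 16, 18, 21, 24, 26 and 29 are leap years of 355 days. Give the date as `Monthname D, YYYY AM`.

Av 4, 5572 AM

Julian Day Number of the source date = 2383073.
Converting JDN 2383073 to the Hebrew calendar gives 4 Av 5572 AM.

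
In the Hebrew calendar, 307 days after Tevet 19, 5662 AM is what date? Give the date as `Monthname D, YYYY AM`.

Cheshvan 1, 5663 AM

Counting 307 days forward from JDN 2415748 reaches JDN 2416055, which is Cheshvan 1, 5663 AM.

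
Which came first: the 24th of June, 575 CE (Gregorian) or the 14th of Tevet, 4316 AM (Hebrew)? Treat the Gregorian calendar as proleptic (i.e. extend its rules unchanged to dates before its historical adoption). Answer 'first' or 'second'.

Converting both to JDN: 1931249 vs 1924119; the smaller is the second.

second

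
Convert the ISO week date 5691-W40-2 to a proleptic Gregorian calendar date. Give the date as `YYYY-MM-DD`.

5691-10-02

ISO week 1 of 5691 is the week containing the first Thursday of 5691.
Week 40, day 2 (Tuesday) lands on 5691-10-02.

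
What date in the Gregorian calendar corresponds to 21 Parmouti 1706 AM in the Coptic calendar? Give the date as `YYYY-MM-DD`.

Julian Day Number of the source date = 2448011.
Converting JDN 2448011 to the Gregorian calendar gives 29 April 1990 CE.

1990-04-29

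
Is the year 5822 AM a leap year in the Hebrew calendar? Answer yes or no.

yes

Hebrew year 5822 is year 8 of its 19-year Metonic cycle; leap years are at positions 3, 6, 8, 11, 14, 17, 19, so it is a leap year (13 months).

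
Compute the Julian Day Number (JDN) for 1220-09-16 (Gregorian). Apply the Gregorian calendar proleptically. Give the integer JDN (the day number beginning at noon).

2166915

JDN 2451545 is 1 January 2000 CE (Gregorian); the target day is −284630 days from there, so JDN = 2166915.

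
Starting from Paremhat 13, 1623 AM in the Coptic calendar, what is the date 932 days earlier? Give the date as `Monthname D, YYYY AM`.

The starting date is JDN 2417657; 2417657 − 932 = 2416725.
JDN 2416725 corresponds to Mesori 26, 1620 AM.

Mesori 26, 1620 AM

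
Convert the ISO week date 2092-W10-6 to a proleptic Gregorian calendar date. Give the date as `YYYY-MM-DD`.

ISO week 1 of 2092 is the week containing the first Thursday of 2092.
Week 10, day 6 (Saturday) lands on 2092-03-08.

2092-03-08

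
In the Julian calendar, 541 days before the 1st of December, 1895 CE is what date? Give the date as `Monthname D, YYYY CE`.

The starting date is JDN 2413541; 2413541 − 541 = 2413000.
JDN 2413000 corresponds to June 8, 1894 CE.

June 8, 1894 CE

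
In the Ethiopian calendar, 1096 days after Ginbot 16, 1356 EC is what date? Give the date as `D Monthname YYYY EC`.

17 Ginbot 1359 EC

Counting 1096 days forward from JDN 2219390 reaches JDN 2220486, which is 17 Ginbot 1359 EC.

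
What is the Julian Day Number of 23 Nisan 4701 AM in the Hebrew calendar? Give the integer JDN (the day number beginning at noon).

2064871

Equivalently 28 April 941 (proleptic Gregorian).
JDN 2451545 is 1 January 2000 CE (Gregorian); the target day is −386674 days from there, so JDN = 2064871.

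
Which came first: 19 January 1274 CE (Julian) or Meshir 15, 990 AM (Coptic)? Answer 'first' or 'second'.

first

Converting both to JDN: 2186405 vs 2186426; the smaller is the first.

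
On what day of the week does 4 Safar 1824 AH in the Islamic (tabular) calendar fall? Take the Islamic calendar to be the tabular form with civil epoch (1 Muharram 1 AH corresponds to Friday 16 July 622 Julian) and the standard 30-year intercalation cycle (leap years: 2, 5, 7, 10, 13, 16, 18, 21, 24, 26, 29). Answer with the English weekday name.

Thursday

In the Gregorian calendar this is 9 May 2391 (JDN 2594483).
2594483 ≡ 3 (mod 7); counting from Monday = 0 gives Thursday.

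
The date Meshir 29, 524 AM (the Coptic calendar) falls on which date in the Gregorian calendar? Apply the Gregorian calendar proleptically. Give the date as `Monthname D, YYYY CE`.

February 28, 808 CE

Both dates share Julian Day Number 2016234; in the Gregorian calendar that is 28 February 808 CE.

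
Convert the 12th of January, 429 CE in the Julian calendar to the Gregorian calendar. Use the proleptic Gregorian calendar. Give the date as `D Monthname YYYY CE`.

13 January 429 CE

For dates in this range the Gregorian date is 1 day ahead of the Julian.
12 January 429 Julian + 1 day → 13 January 429 Gregorian.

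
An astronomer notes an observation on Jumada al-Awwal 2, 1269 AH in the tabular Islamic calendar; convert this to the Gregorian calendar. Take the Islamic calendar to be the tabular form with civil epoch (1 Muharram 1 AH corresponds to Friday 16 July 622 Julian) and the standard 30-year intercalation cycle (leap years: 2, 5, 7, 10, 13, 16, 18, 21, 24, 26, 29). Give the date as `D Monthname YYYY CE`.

Julian Day Number of the source date = 2397896.
Converting JDN 2397896 to the Gregorian calendar gives 11 February 1853 CE.

11 February 1853 CE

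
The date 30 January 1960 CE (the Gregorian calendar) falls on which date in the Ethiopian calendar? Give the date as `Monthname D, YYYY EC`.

Tir 21, 1952 EC

Julian Day Number of the source date = 2436964.
Converting JDN 2436964 to the Ethiopian calendar gives 21 Tir 1952 EC.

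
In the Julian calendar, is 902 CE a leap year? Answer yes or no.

902 mod 4 = 2, so it is a common year in the Julian calendar.

no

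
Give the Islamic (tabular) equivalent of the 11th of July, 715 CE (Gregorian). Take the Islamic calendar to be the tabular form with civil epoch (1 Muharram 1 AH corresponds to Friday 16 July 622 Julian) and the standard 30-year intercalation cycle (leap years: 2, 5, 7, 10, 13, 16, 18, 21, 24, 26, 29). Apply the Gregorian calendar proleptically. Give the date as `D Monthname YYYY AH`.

Julian Day Number of the source date = 1982399.
Converting JDN 1982399 to the tabular Islamic calendar gives 29 Shawwal 96 AH.

29 Shawwal 96 AH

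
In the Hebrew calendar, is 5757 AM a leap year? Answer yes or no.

yes

Hebrew year 5757 is year 19 of its 19-year Metonic cycle; leap years are at positions 3, 6, 8, 11, 14, 17, 19, so it is a leap year (13 months).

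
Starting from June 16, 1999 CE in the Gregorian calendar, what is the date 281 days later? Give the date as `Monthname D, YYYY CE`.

The starting date is JDN 2451346; 2451346 + 281 = 2451627.
JDN 2451627 corresponds to March 23, 2000 CE.

March 23, 2000 CE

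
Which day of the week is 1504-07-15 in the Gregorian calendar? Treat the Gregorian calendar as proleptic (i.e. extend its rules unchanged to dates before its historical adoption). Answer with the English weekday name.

Friday

Since JDN mod 7 = 4 (0 = Monday), the day is Friday.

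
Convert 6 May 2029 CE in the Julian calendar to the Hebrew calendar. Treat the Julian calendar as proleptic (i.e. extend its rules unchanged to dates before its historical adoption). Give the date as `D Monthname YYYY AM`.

Julian Day Number of the source date = 2462276.
Converting JDN 2462276 to the Hebrew calendar gives 5 Sivan 5789 AM.

5 Sivan 5789 AM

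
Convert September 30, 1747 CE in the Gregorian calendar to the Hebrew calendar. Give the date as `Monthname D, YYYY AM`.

Tishrei 26, 5508 AM

Both dates share Julian Day Number 2359411; in the Hebrew calendar that is 26 Tishrei 5508 AM.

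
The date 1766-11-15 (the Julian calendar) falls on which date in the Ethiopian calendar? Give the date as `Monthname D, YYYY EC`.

Hidar 19, 1759 EC

Both dates share Julian Day Number 2366408; in the Ethiopian calendar that is 19 Hidar 1759 EC.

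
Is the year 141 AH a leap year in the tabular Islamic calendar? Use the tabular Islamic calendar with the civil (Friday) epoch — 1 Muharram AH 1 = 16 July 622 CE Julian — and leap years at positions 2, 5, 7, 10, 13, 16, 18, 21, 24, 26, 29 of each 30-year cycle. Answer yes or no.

Year 141 AH is year 21 of its 30-year cycle; leap positions are 2, 5, 7, 10, 13, 16, 18, 21, 24, 26, 29, so it is a leap year (355 days).

yes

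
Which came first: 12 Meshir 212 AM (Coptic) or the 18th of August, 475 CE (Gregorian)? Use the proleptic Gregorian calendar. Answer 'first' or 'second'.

First date → JDN 1902259; second date → JDN 1894780.
JDN 1894780 < JDN 1902259, so the second date is earlier.

second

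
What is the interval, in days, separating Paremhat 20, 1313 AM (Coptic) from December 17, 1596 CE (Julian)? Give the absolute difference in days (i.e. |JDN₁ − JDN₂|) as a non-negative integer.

First date → JDN 2304437; second date → JDN 2304348.
The interval is |2304437 − 2304348| = 89 days.

89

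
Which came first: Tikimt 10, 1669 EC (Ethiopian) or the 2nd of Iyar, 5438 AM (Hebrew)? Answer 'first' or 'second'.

The two dates have Julian Day Numbers 2333497 and 2334051 respectively.
Since 2333497 < 2334051, the first date comes first.

first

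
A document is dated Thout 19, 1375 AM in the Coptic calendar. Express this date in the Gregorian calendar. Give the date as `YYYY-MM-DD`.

Julian Day Number of the source date = 2326901.
Converting JDN 2326901 to the Gregorian calendar gives 26 September 1658 CE.

1658-09-26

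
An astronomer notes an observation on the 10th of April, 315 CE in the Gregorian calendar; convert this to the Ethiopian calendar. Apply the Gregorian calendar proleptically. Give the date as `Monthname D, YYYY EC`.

Julian Day Number of the source date = 1836210.
Converting JDN 1836210 to the Ethiopian calendar gives 14 Miyazya 307 EC.

Miyazya 14, 307 EC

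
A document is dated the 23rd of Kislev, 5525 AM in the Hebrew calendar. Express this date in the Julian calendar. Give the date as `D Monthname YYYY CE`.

Julian Day Number of the source date = 2365699.
Converting JDN 2365699 to the Julian calendar gives 6 December 1764 CE.

6 December 1764 CE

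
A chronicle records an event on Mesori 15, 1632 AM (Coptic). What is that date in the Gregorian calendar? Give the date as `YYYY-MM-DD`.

Both dates share Julian Day Number 2421097; in the Gregorian calendar that is 21 August 1916 CE.

1916-08-21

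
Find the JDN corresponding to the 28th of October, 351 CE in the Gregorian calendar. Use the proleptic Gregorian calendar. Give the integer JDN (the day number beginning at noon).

JDN 2299161 is 15 October 1582 CE (Gregorian); the target day is −449601 days from there, so JDN = 1849560.

1849560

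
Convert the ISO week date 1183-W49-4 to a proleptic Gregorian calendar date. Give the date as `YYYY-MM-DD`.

ISO week 1 of 1183 is the week containing the first Thursday of 1183.
Week 49, day 4 (Thursday) lands on 1183-12-08.

1183-12-08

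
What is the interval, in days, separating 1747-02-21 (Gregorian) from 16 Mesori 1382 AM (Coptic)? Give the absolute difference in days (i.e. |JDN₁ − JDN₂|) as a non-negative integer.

29405

JDN of the first date = 2359190.
JDN of the second date = 2329785.
|2329785 − 2359190| = 29405.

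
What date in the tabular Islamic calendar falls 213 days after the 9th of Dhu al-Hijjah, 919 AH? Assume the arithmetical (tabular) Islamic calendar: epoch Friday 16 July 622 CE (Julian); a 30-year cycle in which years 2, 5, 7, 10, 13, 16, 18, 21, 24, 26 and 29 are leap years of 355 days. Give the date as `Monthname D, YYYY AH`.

The starting date is JDN 2274082; 2274082 + 213 = 2274295.
JDN 2274295 corresponds to Rajab 16, 920 AH.

Rajab 16, 920 AH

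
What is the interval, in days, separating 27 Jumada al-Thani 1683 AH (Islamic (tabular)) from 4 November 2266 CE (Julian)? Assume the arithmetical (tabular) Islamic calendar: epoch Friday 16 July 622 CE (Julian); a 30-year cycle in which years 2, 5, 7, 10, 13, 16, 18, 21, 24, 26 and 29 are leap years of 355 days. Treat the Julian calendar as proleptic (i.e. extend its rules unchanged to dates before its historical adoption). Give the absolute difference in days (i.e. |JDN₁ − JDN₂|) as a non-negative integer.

First date → JDN 2544659; second date → JDN 2549022.
The interval is |2544659 − 2549022| = 4363 days.

4363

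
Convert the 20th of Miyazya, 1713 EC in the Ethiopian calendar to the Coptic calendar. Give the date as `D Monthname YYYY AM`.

Julian Day Number of the source date = 2349758.
Converting JDN 2349758 to the Coptic calendar gives 20 Parmouti 1437 AM.

20 Parmouti 1437 AM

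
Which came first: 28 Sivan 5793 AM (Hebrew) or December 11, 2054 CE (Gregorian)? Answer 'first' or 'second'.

First date → JDN 2463774; second date → JDN 2471613.
JDN 2463774 < JDN 2471613, so the first date is earlier.

first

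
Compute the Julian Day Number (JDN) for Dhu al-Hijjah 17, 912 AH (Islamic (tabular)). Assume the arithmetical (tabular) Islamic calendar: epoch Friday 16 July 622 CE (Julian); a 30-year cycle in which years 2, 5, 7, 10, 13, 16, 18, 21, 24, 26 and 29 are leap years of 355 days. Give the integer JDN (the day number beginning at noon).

In the proleptic Gregorian calendar the same day is 10 May 1507.
JDN 2400001 is 17 November 1858 CE (Gregorian), MJD 0; the target day is −128392 days from there, so JDN = 2271609.

2271609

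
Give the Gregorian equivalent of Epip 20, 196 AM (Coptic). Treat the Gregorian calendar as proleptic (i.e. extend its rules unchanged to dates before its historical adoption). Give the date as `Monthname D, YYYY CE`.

July 15, 480 CE

Both dates share Julian Day Number 1896573; in the Gregorian calendar that is 15 July 480 CE.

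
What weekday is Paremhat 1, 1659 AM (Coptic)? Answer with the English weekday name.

Wednesday

In the Gregorian calendar this is 10 March 1943 (JDN 2430794).
Since JDN mod 7 = 2 (0 = Monday), the day is Wednesday.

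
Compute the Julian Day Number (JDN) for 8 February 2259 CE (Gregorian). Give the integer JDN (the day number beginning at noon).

2546181

JDN 2299161 is 15 October 1582 CE (Gregorian); the target day is +247020 days from there, so JDN = 2546181.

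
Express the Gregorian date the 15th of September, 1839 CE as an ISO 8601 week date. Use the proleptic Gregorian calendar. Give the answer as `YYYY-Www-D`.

1839-W37-7

The weekday is Sunday (ISO weekday 7).
That Sunday belongs to ISO week 37 of ISO year 1839.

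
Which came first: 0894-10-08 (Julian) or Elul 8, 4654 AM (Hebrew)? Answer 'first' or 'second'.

second

The two dates have Julian Day Numbers 2047872 and 2047817 respectively.
Since 2047817 < 2047872, the second date comes first.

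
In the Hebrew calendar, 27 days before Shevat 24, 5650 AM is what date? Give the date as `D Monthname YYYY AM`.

The starting date is JDN 2411413; 2411413 − 27 = 2411386.
JDN 2411386 corresponds to 26 Tevet 5650 AM.

26 Tevet 5650 AM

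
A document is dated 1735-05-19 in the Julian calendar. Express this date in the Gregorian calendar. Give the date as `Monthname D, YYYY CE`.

May 30, 1735 CE

The Julian–Gregorian offset here is 11 days (Julian trailing).
19 May 1735 Julian + 11 days → 30 May 1735 Gregorian.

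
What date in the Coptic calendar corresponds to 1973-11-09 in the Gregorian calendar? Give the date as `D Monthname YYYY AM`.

Julian Day Number of the source date = 2441996.
Converting JDN 2441996 to the Coptic calendar gives 30 Paopi 1690 AM.

30 Paopi 1690 AM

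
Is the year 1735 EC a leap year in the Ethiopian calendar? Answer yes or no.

1735 mod 4 = 3; in the Ethiopian calendar a year is leap when year mod 4 = 3, so it is a leap year.

yes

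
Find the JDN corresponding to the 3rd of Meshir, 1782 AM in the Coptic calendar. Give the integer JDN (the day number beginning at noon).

2475692

In the Gregorian calendar the same day is 10 February 2066.
JDN 2299161 is 15 October 1582 CE (Gregorian); the target day is +176531 days from there, so JDN = 2475692.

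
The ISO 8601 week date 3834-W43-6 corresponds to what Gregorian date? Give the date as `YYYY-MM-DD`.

ISO week 1 of 3834 is the week containing the first Thursday of 3834.
Week 43, day 6 (Saturday) lands on 3834-10-25.

3834-10-25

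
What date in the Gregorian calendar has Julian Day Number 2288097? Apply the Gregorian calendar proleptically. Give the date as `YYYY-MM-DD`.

Counting from JDN 2299161 = 15 Oct 1582 gives an offset of -11064 days.

1552-06-30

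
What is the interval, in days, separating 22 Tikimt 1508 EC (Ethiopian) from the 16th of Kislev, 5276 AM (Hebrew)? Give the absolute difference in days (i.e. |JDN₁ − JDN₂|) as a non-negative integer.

First date → JDN 2274704; second date → JDN 2274738.
The interval is |2274704 − 2274738| = 34 days.

34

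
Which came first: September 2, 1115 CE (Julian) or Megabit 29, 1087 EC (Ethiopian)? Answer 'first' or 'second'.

second

First date → JDN 2128556; second date → JDN 2121090.
JDN 2121090 < JDN 2128556, so the second date is earlier.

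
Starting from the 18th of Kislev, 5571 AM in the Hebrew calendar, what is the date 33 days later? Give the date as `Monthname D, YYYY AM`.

Tevet 21, 5571 AM

The starting date is JDN 2382497; 2382497 + 33 = 2382530.
JDN 2382530 corresponds to Tevet 21, 5571 AM.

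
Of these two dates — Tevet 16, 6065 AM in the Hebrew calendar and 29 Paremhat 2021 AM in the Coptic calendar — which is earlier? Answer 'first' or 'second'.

The two dates have Julian Day Numbers 2562957 and 2563043 respectively.
Since 2562957 < 2563043, the first date comes first.

first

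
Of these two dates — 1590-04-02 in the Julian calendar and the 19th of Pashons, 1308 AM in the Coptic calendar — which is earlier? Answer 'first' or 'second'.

Converting both to JDN: 2301897 vs 2302670; the smaller is the first.

first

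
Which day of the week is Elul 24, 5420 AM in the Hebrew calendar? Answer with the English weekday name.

This is JDN 2327606 (31 August 1660 Gregorian).
2327606 ≡ 1 (mod 7); counting from Monday = 0 gives Tuesday.

Tuesday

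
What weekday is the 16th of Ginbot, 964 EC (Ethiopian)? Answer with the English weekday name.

Saturday

Equivalently 16 May 972 Gregorian, JDN 2076212.
Since JDN mod 7 = 5 (0 = Monday), the day is Saturday.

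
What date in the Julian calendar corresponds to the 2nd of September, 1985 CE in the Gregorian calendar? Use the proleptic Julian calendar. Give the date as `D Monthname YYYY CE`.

For dates in this range the Gregorian date is 13 days ahead of the Julian.
2 September 1985 Gregorian − 13 days → 20 August 1985 Julian.

20 August 1985 CE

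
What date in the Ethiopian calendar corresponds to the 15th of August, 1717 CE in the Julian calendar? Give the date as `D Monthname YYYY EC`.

The source date corresponds to 26 August 1717 in the Gregorian calendar (JDN 2348419).
That day falls on 22 Nehase 1709 EC in the Ethiopian calendar.

22 Nehase 1709 EC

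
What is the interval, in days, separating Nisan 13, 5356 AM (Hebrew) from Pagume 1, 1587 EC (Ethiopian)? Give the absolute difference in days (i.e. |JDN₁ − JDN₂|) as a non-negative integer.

221

JDN of the first date = 2304088.
JDN of the second date = 2303867.
|2303867 − 2304088| = 221.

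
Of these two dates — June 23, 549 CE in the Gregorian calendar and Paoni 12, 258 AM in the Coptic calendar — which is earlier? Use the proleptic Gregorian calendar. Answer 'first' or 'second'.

First date → JDN 1921752; second date → JDN 1919180.
JDN 1919180 < JDN 1921752, so the second date is earlier.

second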